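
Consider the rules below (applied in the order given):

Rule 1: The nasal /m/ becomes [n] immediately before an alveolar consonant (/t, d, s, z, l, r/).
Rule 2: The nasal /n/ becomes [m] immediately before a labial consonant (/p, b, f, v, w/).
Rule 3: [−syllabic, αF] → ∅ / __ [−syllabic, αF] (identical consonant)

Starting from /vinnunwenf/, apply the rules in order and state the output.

Rule 1 (nasal place assimilation): no segment meets the environment; /vinnunwenf/ is unchanged.
Rule 2 (nasal place assimilation): /n/ precedes the labial consonant /w/, so it assimilates in place to [m]. /n/ precedes the labial consonant /f/, so it assimilates in place to [m]. /vinnunwenf/ → vinnumwemf.
Rule 3 (degemination): /nn/ is a geminate; the first /n/ deletes. /vinnumwemf/ → vinumwemf.

vinumwemf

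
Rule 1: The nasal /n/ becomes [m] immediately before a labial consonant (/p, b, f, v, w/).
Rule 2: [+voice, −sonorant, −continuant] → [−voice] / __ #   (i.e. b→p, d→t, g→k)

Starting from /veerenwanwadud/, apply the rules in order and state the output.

Rule 1 (nasal place assimilation): /n/ precedes the labial consonant /w/, so it assimilates in place to [m]. /n/ precedes the labial consonant /w/, so it assimilates in place to [m]. /veerenwanwadud/ → veeremwamwadud.
Rule 2 (final devoicing): /d/ is a voiced stop in word-final position, so it devoices to [t]. /veeremwamwadud/ → veeremwamwadut.

veeremwamwadut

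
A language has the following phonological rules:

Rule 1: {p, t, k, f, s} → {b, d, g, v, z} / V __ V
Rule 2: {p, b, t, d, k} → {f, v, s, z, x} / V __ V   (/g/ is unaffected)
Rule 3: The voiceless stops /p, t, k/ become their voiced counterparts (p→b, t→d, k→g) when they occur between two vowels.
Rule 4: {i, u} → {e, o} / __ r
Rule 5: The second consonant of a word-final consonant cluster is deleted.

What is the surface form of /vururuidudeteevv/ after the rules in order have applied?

vororuizuzezeev

Rule 1 (intervocalic voicing): /t/ is a voiceless obstruent between vowels /e/ and /e/, so it voices to [d]. /vururuidudeteevv/ → vururuidudedeevv.
Rule 2 (intervocalic spirantization): /d/ is a stop between vowels /i/ and /u/, so it spirantizes to the fricative [z]. /d/ is a stop between vowels /u/ and /e/, so it spirantizes to the fricative [z]. /d/ is a stop between vowels /e/ and /e/, so it spirantizes to the fricative [z]. /vururuidudedeevv/ → vururuizuzezeevv.
Rule 3 (intervocalic voicing): no segment meets the environment; /vururuizuzezeevv/ is unchanged.
Rule 4 (pre-rhotic lowering): /u/ is a high vowel immediately before /r/, so it lowers to [o]. /u/ is a high vowel immediately before /r/, so it lowers to [o]. /vururuizuzezeevv/ → vororuizuzezeevv.
Rule 5 (final cluster simplification): /v/ is the second consonant of a word-final cluster /vv/, so it deletes. /vororuizuzezeevv/ → vororuizuzezeev.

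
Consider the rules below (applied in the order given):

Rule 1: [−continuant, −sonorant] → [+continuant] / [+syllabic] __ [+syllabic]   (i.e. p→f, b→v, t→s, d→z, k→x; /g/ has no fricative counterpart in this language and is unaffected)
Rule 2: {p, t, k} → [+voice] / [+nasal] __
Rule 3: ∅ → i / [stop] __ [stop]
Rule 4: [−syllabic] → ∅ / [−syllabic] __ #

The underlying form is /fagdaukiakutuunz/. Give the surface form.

fagidauxiaxusuun

Rule 1 (intervocalic spirantization): /k/ is a stop between vowels /u/ and /i/, so it spirantizes to the fricative [x]. /k/ is a stop between vowels /a/ and /u/, so it spirantizes to the fricative [x]. /t/ is a stop between vowels /u/ and /u/, so it spirantizes to the fricative [s]. /fagdaukiakutuunz/ → fagdauxiaxusuunz.
Rule 2 (post-nasal voicing): no segment meets the environment; /fagdauxiaxusuunz/ is unchanged.
Rule 3 (stop-cluster i-epenthesis): /g/ and /d/ form a stop–stop cluster, so [i] is inserted between them. /fagdauxiaxusuunz/ → fagidauxiaxusuunz.
Rule 4 (final cluster simplification): /z/ is the second consonant of a word-final cluster /nz/, so it deletes. /fagidauxiaxusuunz/ → fagidauxiaxusuun.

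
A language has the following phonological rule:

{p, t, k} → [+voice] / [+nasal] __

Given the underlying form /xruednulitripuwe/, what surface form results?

xruednulitripuwe

No segment of /xruednulitripuwe/ meets the structural description of the rule, so the form surfaces unchanged.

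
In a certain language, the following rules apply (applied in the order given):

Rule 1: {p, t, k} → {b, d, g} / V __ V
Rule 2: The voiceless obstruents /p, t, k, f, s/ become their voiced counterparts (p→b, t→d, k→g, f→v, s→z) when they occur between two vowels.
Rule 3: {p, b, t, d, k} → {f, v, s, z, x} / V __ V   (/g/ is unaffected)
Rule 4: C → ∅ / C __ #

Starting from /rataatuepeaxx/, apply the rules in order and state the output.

Rule 1 (intervocalic voicing): /t/ is a voiceless stop between vowels /a/ and /a/, so it voices to [d]. /t/ is a voiceless stop between vowels /a/ and /u/, so it voices to [d]. /p/ is a voiceless stop between vowels /e/ and /e/, so it voices to [b]. /rataatuepeaxx/ → radaaduebeaxx.
Rule 2 (intervocalic voicing): no segment meets the environment; /radaaduebeaxx/ is unchanged.
Rule 3 (intervocalic spirantization): /d/ is a stop between vowels /a/ and /a/, so it spirantizes to the fricative [z]. /d/ is a stop between vowels /a/ and /u/, so it spirantizes to the fricative [z]. /b/ is a stop between vowels /e/ and /e/, so it spirantizes to the fricative [v]. /radaaduebeaxx/ → razaazueveaxx.
Rule 4 (final cluster simplification): /x/ is the second consonant of a word-final cluster /xx/, so it deletes. /razaazueveaxx/ → razaazueveax.

razaazueveax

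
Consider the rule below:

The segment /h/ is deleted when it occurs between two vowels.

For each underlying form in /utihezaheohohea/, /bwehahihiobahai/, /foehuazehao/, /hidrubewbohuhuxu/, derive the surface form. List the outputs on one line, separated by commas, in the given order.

/utihezaheohohea/: /h/ occurs between vowels /i/ and /e/, so it deletes. /h/ occurs between vowels /a/ and /e/, so it deletes. /h/ occurs between vowels /o/ and /o/, so it deletes. /h/ occurs between vowels /o/ and /e/, so it deletes. → [utiezaeooea].
/bwehahihiobahai/: /h/ occurs between vowels /e/ and /a/, so it deletes. /h/ occurs between vowels /a/ and /i/, so it deletes. /h/ occurs between vowels /i/ and /i/, so it deletes. /h/ occurs between vowels /a/ and /a/, so it deletes. → [bweaiiobaai].
/foehuazehao/: /h/ occurs between vowels /e/ and /u/, so it deletes. /h/ occurs between vowels /e/ and /a/, so it deletes. → [foeuazeao].
/hidrubewbohuhuxu/: /h/ occurs between vowels /o/ and /u/, so it deletes. /h/ occurs between vowels /u/ and /u/, so it deletes. → [hidrubewbouuxu].

utiezaeooea, bweaiiobaai, foeuazeao, hidrubewbouuxu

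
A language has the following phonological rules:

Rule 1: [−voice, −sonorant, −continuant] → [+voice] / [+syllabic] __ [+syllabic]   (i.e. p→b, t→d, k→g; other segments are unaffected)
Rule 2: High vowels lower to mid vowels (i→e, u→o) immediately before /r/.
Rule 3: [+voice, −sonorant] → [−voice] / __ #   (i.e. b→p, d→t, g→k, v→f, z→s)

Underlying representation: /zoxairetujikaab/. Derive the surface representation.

zoxaeredujigaap

Rule 1 (intervocalic voicing): /t/ is a voiceless stop between vowels /e/ and /u/, so it voices to [d]. /k/ is a voiceless stop between vowels /i/ and /a/, so it voices to [g]. /zoxairetujikaab/ → zoxairedujigaab.
Rule 2 (pre-rhotic lowering): /i/ is a high vowel immediately before /r/, so it lowers to [e]. /zoxairedujigaab/ → zoxaeredujigaab.
Rule 3 (final devoicing): /b/ is a voiced obstruent in word-final position, so it devoices to [p]. /zoxaeredujigaab/ → zoxaeredujigaap.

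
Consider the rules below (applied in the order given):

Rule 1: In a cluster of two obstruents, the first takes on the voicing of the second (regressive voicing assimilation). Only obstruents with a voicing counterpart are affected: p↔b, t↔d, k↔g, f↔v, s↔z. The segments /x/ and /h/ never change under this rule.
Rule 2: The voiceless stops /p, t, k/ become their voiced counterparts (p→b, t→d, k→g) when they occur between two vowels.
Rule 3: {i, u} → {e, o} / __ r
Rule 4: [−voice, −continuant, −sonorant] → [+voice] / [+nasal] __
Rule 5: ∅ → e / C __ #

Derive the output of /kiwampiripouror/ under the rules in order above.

Rule 1 (regressive voicing assimilation): no segment meets the environment; /kiwampiripouror/ is unchanged.
Rule 2 (intervocalic voicing): /p/ is a voiceless stop between vowels /i/ and /o/, so it voices to [b]. /kiwampiripouror/ → kiwampiribouror.
Rule 3 (pre-rhotic lowering): /i/ is a high vowel immediately before /r/, so it lowers to [e]. /u/ is a high vowel immediately before /r/, so it lowers to [o]. /kiwampiribouror/ → kiwamperibooror.
Rule 4 (post-nasal voicing): /p/ is a voiceless stop immediately after the nasal /m/, so it voices to [b]. /kiwamperibooror/ → kiwamberibooror.
Rule 5 (final e-epenthesis): the form ends in the consonant /r/, so [e] is inserted word-finally. /kiwamberibooror/ → kiwamberiboorore.

kiwamberiboorore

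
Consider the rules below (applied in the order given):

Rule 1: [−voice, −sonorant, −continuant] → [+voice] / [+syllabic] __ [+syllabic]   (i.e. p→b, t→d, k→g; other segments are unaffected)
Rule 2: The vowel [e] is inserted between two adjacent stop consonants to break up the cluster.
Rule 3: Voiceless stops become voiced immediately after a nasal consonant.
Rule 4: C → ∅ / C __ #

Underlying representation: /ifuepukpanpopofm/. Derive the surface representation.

Rule 1 (intervocalic voicing): /p/ is a voiceless stop between vowels /e/ and /u/, so it voices to [b]. /p/ is a voiceless stop between vowels /o/ and /o/, so it voices to [b]. /ifuepukpanpopofm/ → ifuebukpanpobofm.
Rule 2 (stop-cluster e-epenthesis): /k/ and /p/ form a stop–stop cluster, so [e] is inserted between them. /ifuebukpanpobofm/ → ifuebukepanpobofm.
Rule 3 (post-nasal voicing): /p/ is a voiceless stop immediately after the nasal /n/, so it voices to [b]. /ifuebukepanpobofm/ → ifuebukepanbobofm.
Rule 4 (final cluster simplification): /m/ is the second consonant of a word-final cluster /fm/, so it deletes. /ifuebukepanbobofm/ → ifuebukepanbobof.

ifuebukepanbobof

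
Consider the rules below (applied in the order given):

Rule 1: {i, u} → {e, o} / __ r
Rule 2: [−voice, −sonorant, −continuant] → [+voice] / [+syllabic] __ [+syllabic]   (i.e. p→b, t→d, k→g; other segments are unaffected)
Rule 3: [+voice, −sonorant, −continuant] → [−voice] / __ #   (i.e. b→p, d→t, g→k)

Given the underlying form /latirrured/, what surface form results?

Rule 1 (pre-rhotic lowering): /i/ is a high vowel immediately before /r/, so it lowers to [e]. /u/ is a high vowel immediately before /r/, so it lowers to [o]. /latirrured/ → laterrored.
Rule 2 (intervocalic voicing): /t/ is a voiceless stop between vowels /a/ and /e/, so it voices to [d]. /laterrored/ → laderrored.
Rule 3 (final devoicing): /d/ is a voiced stop in word-final position, so it devoices to [t]. /laderrored/ → laderroret.

laderroret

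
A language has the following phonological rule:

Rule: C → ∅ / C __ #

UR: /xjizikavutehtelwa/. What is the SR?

xjizikavutehtelwa

No segment of /xjizikavutehtelwa/ meets the structural description of the rule, so the form surfaces unchanged.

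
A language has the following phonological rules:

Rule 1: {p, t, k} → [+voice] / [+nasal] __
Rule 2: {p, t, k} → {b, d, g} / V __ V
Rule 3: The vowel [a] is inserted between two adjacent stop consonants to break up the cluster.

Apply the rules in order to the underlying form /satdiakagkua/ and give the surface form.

satadiagagakua

Rule 1 (post-nasal voicing): no segment meets the environment; /satdiakagkua/ is unchanged.
Rule 2 (intervocalic voicing): /k/ is a voiceless stop between vowels /a/ and /a/, so it voices to [g]. /satdiakagkua/ → satdiagagkua.
Rule 3 (stop-cluster a-epenthesis): /t/ and /d/ form a stop–stop cluster, so [a] is inserted between them. /g/ and /k/ form a stop–stop cluster, so [a] is inserted between them. /satdiagagkua/ → satadiagagakua.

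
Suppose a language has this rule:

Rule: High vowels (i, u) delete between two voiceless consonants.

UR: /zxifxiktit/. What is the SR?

zxfxktt

/i/ is a high vowel flanked by voiceless consonants /x/ and /f/, so it deletes.
/i/ is a high vowel flanked by voiceless consonants /x/ and /k/, so it deletes.
/i/ is a high vowel flanked by voiceless consonants /t/ and /t/, so it deletes.
Surface form: [zxfxktt].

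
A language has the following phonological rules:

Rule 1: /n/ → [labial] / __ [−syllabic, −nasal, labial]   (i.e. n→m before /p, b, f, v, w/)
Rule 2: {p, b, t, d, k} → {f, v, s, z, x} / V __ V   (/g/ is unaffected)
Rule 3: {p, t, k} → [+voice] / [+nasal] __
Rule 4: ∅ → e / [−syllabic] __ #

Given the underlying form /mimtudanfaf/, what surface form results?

mimduzamfafe

Rule 1 (nasal place assimilation): /n/ precedes the labial consonant /f/, so it assimilates in place to [m]. /mimtudanfaf/ → mimtudamfaf.
Rule 2 (intervocalic spirantization): /d/ is a stop between vowels /u/ and /a/, so it spirantizes to the fricative [z]. /mimtudamfaf/ → mimtuzamfaf.
Rule 3 (post-nasal voicing): /t/ is a voiceless stop immediately after the nasal /m/, so it voices to [d]. /mimtuzamfaf/ → mimduzamfaf.
Rule 4 (final e-epenthesis): the form ends in the consonant /f/, so [e] is inserted word-finally. /mimduzamfaf/ → mimduzamfafe.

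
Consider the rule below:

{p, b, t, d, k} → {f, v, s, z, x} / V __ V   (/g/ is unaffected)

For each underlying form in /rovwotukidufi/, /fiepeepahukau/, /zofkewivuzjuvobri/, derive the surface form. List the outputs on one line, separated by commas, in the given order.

rovwosuxizufi, fiefeefahuxau, zofkewivuzjuvobri

/rovwotukidufi/: /t/ is a stop between vowels /o/ and /u/, so it spirantizes to the fricative [s]. /k/ is a stop between vowels /u/ and /i/, so it spirantizes to the fricative [x]. /d/ is a stop between vowels /i/ and /u/, so it spirantizes to the fricative [z]. → [rovwosuxizufi].
/fiepeepahukau/: /p/ is a stop between vowels /e/ and /e/, so it spirantizes to the fricative [f]. /p/ is a stop between vowels /e/ and /a/, so it spirantizes to the fricative [f]. /k/ is a stop between vowels /u/ and /a/, so it spirantizes to the fricative [x]. → [fiefeefahuxau].
/zofkewivuzjuvobri/: the rule's environment is not met; surfaces unchanged as [zofkewivuzjuvobri].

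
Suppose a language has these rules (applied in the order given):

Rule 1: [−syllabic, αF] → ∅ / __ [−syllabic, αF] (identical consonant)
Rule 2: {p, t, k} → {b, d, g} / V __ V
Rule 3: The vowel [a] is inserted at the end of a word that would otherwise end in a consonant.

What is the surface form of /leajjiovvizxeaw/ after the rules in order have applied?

leajiovizxeawa

Rule 1 (degemination): /jj/ is a geminate; the first /j/ deletes. /vv/ is a geminate; the first /v/ deletes. /leajjiovvizxeaw/ → leajiovizxeaw.
Rule 2 (intervocalic voicing): no segment meets the environment; /leajiovizxeaw/ is unchanged.
Rule 3 (final a-epenthesis): the form ends in the consonant /w/, so [a] is inserted word-finally. /leajiovizxeaw/ → leajiovizxeawa.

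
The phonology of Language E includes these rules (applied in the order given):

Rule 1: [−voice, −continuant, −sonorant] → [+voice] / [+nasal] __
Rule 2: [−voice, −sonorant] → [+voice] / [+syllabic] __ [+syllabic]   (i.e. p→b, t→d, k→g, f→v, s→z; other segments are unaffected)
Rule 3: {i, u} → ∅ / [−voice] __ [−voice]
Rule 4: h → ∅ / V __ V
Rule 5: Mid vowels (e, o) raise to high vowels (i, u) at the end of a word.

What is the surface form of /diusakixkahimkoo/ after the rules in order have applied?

diuzagixkaimgou

Rule 1 (post-nasal voicing): /k/ is a voiceless stop immediately after the nasal /m/, so it voices to [g]. /diusakixkahimkoo/ → diusakixkahimgoo.
Rule 2 (intervocalic voicing): /s/ is a voiceless obstruent between vowels /u/ and /a/, so it voices to [z]. /k/ is a voiceless obstruent between vowels /a/ and /i/, so it voices to [g]. /diusakixkahimgoo/ → diuzagixkahimgoo.
Rule 3 (high vowel syncope): no segment meets the environment; /diuzagixkahimgoo/ is unchanged.
Rule 4 (intervocalic h-deletion): /h/ occurs between vowels /a/ and /i/, so it deletes. /diuzagixkahimgoo/ → diuzagixkaimgoo.
Rule 5 (final vowel raising): /o/ is a mid vowel in word-final position, so it raises to [u]. /diuzagixkaimgoo/ → diuzagixkaimgou.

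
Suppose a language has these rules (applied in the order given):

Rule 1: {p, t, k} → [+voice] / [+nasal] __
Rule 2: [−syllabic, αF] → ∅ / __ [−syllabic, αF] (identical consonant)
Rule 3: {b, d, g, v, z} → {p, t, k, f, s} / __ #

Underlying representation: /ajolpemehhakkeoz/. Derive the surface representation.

Rule 1 (post-nasal voicing): no segment meets the environment; /ajolpemehhakkeoz/ is unchanged.
Rule 2 (degemination): /hh/ is a geminate; the first /h/ deletes. /kk/ is a geminate; the first /k/ deletes. /ajolpemehhakkeoz/ → ajolpemehakeoz.
Rule 3 (final devoicing): /z/ is a voiced obstruent in word-final position, so it devoices to [s]. /ajolpemehakeoz/ → ajolpemehakeos.

ajolpemehakeos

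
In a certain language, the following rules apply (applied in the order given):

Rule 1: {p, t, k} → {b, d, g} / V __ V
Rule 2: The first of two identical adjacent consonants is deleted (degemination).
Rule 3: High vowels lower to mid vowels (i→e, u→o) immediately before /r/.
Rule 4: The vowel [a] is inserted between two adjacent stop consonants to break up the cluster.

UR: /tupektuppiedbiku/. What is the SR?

Rule 1 (intervocalic voicing): /p/ is a voiceless stop between vowels /u/ and /e/, so it voices to [b]. /k/ is a voiceless stop between vowels /i/ and /u/, so it voices to [g]. /tupektuppiedbiku/ → tubektuppiedbigu.
Rule 2 (degemination): /pp/ is a geminate; the first /p/ deletes. /tubektuppiedbigu/ → tubektupiedbigu.
Rule 3 (pre-rhotic lowering): no segment meets the environment; /tubektupiedbigu/ is unchanged.
Rule 4 (stop-cluster a-epenthesis): /k/ and /t/ form a stop–stop cluster, so [a] is inserted between them. /d/ and /b/ form a stop–stop cluster, so [a] is inserted between them. /tubektupiedbigu/ → tubekatupiedabigu.

tubekatupiedabigu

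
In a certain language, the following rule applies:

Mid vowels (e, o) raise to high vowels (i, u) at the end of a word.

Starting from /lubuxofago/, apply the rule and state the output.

/o/ is a mid vowel in word-final position, so it raises to [u].
The other instance of /o/ does not occur in the required environment and remains unchanged.
Surface form: [lubuxofagu].

lubuxofagu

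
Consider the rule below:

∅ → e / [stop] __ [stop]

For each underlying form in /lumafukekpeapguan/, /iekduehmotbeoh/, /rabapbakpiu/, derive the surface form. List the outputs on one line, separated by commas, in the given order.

/lumafukekpeapguan/: /k/ and /p/ form a stop–stop cluster, so [e] is inserted between them. /p/ and /g/ form a stop–stop cluster, so [e] is inserted between them. → [lumafukekepeapeguan].
/iekduehmotbeoh/: /k/ and /d/ form a stop–stop cluster, so [e] is inserted between them. /t/ and /b/ form a stop–stop cluster, so [e] is inserted between them. → [iekeduehmotebeoh].
/rabapbakpiu/: /p/ and /b/ form a stop–stop cluster, so [e] is inserted between them. /k/ and /p/ form a stop–stop cluster, so [e] is inserted between them. → [rabapebakepiu].

lumafukekepeapeguan, iekeduehmotebeoh, rabapebakepiu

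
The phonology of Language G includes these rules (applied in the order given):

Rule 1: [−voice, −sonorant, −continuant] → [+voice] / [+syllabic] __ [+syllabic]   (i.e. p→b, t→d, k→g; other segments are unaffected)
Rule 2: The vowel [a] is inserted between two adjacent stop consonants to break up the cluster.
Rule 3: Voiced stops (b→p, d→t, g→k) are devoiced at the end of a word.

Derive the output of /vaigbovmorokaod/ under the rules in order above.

vaigabovmorogaot

Rule 1 (intervocalic voicing): /k/ is a voiceless stop between vowels /o/ and /a/, so it voices to [g]. /vaigbovmorokaod/ → vaigbovmorogaod.
Rule 2 (stop-cluster a-epenthesis): /g/ and /b/ form a stop–stop cluster, so [a] is inserted between them. /vaigbovmorogaod/ → vaigabovmorogaod.
Rule 3 (final devoicing): /d/ is a voiced stop in word-final position, so it devoices to [t]. /vaigabovmorogaod/ → vaigabovmorogaot.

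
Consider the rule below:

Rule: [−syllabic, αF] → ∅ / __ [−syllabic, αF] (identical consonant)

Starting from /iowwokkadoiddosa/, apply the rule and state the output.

iowokadoidosa

/ww/ is a geminate; the first /w/ deletes.
/kk/ is a geminate; the first /k/ deletes.
/dd/ is a geminate; the first /d/ deletes.
Surface form: [iowokadoidosa].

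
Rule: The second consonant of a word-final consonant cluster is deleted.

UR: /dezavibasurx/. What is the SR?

dezavibasur

/x/ is the second consonant of a word-final cluster /rx/, so it deletes.
The other instances of /d/, /z/, /v/, /b/, /s/, /r/ do not occur in the required environment and remain unchanged.
Surface form: [dezavibasur].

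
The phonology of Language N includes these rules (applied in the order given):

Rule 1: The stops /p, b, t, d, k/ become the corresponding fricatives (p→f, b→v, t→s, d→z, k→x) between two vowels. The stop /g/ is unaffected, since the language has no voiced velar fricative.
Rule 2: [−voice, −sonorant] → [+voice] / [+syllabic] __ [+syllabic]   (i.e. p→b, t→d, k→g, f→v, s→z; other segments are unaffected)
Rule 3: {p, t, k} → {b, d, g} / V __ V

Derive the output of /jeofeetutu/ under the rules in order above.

Rule 1 (intervocalic spirantization): /t/ is a stop between vowels /e/ and /u/, so it spirantizes to the fricative [s]. /t/ is a stop between vowels /u/ and /u/, so it spirantizes to the fricative [s]. /jeofeetutu/ → jeofeesusu.
Rule 2 (intervocalic voicing): /f/ is a voiceless obstruent between vowels /o/ and /e/, so it voices to [v]. /s/ is a voiceless obstruent between vowels /e/ and /u/, so it voices to [z]. /s/ is a voiceless obstruent between vowels /u/ and /u/, so it voices to [z]. /jeofeesusu/ → jeoveezuzu.
Rule 3 (intervocalic voicing): no segment meets the environment; /jeoveezuzu/ is unchanged.

jeoveezuzu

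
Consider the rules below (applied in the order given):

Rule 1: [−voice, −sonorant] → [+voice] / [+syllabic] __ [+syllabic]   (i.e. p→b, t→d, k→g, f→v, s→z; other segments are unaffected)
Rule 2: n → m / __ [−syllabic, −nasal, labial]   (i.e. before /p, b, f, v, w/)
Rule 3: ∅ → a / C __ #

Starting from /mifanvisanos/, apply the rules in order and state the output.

mivamvizanosa

Rule 1 (intervocalic voicing): /f/ is a voiceless obstruent between vowels /i/ and /a/, so it voices to [v]. /s/ is a voiceless obstruent between vowels /i/ and /a/, so it voices to [z]. /mifanvisanos/ → mivanvizanos.
Rule 2 (nasal place assimilation): /n/ precedes the labial consonant /v/, so it assimilates in place to [m]. /mivanvizanos/ → mivamvizanos.
Rule 3 (final a-epenthesis): the form ends in the consonant /s/, so [a] is inserted word-finally. /mivamvizanos/ → mivamvizanosa.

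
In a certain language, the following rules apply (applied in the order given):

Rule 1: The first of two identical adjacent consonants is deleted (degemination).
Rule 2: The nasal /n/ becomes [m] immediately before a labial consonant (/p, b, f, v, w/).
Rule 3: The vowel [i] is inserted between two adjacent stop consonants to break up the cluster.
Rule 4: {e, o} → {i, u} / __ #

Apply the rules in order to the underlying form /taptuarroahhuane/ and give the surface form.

Rule 1 (degemination): /rr/ is a geminate; the first /r/ deletes. /hh/ is a geminate; the first /h/ deletes. /taptuarroahhuane/ → taptuaroahuane.
Rule 2 (nasal place assimilation): no segment meets the environment; /taptuaroahuane/ is unchanged.
Rule 3 (stop-cluster i-epenthesis): /p/ and /t/ form a stop–stop cluster, so [i] is inserted between them. /taptuaroahuane/ → tapituaroahuane.
Rule 4 (final vowel raising): /e/ is a mid vowel in word-final position, so it raises to [i]. /tapituaroahuane/ → tapituaroahuani.

tapituaroahuani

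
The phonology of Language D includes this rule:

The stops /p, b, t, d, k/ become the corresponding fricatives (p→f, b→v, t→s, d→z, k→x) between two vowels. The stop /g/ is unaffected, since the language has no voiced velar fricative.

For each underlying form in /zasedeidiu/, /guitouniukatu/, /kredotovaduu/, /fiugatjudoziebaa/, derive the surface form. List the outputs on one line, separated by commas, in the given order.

/zasedeidiu/: /d/ is a stop between vowels /e/ and /e/, so it spirantizes to the fricative [z]. /d/ is a stop between vowels /i/ and /i/, so it spirantizes to the fricative [z]. → [zasezeiziu].
/guitouniukatu/: /t/ is a stop between vowels /i/ and /o/, so it spirantizes to the fricative [s]. /k/ is a stop between vowels /u/ and /a/, so it spirantizes to the fricative [x]. /t/ is a stop between vowels /a/ and /u/, so it spirantizes to the fricative [s]. → [guisouniuxasu].
/kredotovaduu/: /d/ is a stop between vowels /e/ and /o/, so it spirantizes to the fricative [z]. /t/ is a stop between vowels /o/ and /o/, so it spirantizes to the fricative [s]. /d/ is a stop between vowels /a/ and /u/, so it spirantizes to the fricative [z]. → [krezosovazuu].
/fiugatjudoziebaa/: /d/ is a stop between vowels /u/ and /o/, so it spirantizes to the fricative [z]. /b/ is a stop between vowels /e/ and /a/, so it spirantizes to the fricative [v]. → [fiugatjuzozievaa].

zasezeiziu, guisouniuxasu, krezosovazuu, fiugatjuzozievaa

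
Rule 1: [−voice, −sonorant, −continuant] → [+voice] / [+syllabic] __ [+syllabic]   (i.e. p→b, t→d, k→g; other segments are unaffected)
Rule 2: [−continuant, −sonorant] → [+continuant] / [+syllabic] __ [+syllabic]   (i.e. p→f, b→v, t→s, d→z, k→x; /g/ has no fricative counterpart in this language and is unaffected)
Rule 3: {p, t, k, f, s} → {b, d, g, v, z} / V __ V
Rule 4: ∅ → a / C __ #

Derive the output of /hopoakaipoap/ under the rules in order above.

Rule 1 (intervocalic voicing): /p/ is a voiceless stop between vowels /o/ and /o/, so it voices to [b]. /k/ is a voiceless stop between vowels /a/ and /a/, so it voices to [g]. /p/ is a voiceless stop between vowels /i/ and /o/, so it voices to [b]. /hopoakaipoap/ → hoboagaiboap.
Rule 2 (intervocalic spirantization): /b/ is a stop between vowels /o/ and /o/, so it spirantizes to the fricative [v]. /b/ is a stop between vowels /i/ and /o/, so it spirantizes to the fricative [v]. /hoboagaiboap/ → hovoagaivoap.
Rule 3 (intervocalic voicing): no segment meets the environment; /hovoagaivoap/ is unchanged.
Rule 4 (final a-epenthesis): the form ends in the consonant /p/, so [a] is inserted word-finally. /hovoagaivoap/ → hovoagaivoapa.

hovoagaivoapa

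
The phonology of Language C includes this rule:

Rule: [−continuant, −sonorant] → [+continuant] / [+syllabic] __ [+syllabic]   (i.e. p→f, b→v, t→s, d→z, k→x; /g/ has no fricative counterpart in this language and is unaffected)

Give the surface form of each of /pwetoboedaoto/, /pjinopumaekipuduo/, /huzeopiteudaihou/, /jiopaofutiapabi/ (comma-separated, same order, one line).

pwesovoezaoso, pjinofumaexifuzuo, huzeofiseuzaihou, jiofaofusiafavi

/pwetoboedaoto/: /t/ is a stop between vowels /e/ and /o/, so it spirantizes to the fricative [s]. /b/ is a stop between vowels /o/ and /o/, so it spirantizes to the fricative [v]. /d/ is a stop between vowels /e/ and /a/, so it spirantizes to the fricative [z]. /t/ is a stop between vowels /o/ and /o/, so it spirantizes to the fricative [s]. → [pwesovoezaoso].
/pjinopumaekipuduo/: /p/ is a stop between vowels /o/ and /u/, so it spirantizes to the fricative [f]. /k/ is a stop between vowels /e/ and /i/, so it spirantizes to the fricative [x]. /p/ is a stop between vowels /i/ and /u/, so it spirantizes to the fricative [f]. /d/ is a stop between vowels /u/ and /u/, so it spirantizes to the fricative [z]. → [pjinofumaexifuzuo].
/huzeopiteudaihou/: /p/ is a stop between vowels /o/ and /i/, so it spirantizes to the fricative [f]. /t/ is a stop between vowels /i/ and /e/, so it spirantizes to the fricative [s]. /d/ is a stop between vowels /u/ and /a/, so it spirantizes to the fricative [z]. → [huzeofiseuzaihou].
/jiopaofutiapabi/: /p/ is a stop between vowels /o/ and /a/, so it spirantizes to the fricative [f]. /t/ is a stop between vowels /u/ and /i/, so it spirantizes to the fricative [s]. /p/ is a stop between vowels /a/ and /a/, so it spirantizes to the fricative [f]. /b/ is a stop between vowels /a/ and /i/, so it spirantizes to the fricative [v]. → [jiofaofusiafavi].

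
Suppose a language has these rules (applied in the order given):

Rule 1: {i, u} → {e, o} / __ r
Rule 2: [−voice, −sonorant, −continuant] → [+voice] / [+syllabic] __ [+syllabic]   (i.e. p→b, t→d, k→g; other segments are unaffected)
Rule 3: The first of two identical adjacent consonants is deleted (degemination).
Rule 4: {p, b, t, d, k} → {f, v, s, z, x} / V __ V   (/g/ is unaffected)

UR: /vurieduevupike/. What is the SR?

voriezuevuvige

Rule 1 (pre-rhotic lowering): /u/ is a high vowel immediately before /r/, so it lowers to [o]. /vurieduevupike/ → vorieduevupike.
Rule 2 (intervocalic voicing): /p/ is a voiceless stop between vowels /u/ and /i/, so it voices to [b]. /k/ is a voiceless stop between vowels /i/ and /e/, so it voices to [g]. /vorieduevupike/ → vorieduevubige.
Rule 3 (degemination): no segment meets the environment; /vorieduevubige/ is unchanged.
Rule 4 (intervocalic spirantization): /d/ is a stop between vowels /e/ and /u/, so it spirantizes to the fricative [z]. /b/ is a stop between vowels /u/ and /i/, so it spirantizes to the fricative [v]. /vorieduevubige/ → voriezuevuvige.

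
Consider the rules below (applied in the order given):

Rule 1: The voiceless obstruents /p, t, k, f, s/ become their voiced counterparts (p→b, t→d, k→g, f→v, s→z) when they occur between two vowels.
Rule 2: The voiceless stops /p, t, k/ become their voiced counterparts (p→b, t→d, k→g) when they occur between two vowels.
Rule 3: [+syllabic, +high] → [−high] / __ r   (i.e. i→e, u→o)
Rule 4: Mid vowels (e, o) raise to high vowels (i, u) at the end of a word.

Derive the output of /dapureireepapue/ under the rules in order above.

Rule 1 (intervocalic voicing): /p/ is a voiceless obstruent between vowels /a/ and /u/, so it voices to [b]. /p/ is a voiceless obstruent between vowels /e/ and /a/, so it voices to [b]. /p/ is a voiceless obstruent between vowels /a/ and /u/, so it voices to [b]. /dapureireepapue/ → dabureireebabue.
Rule 2 (intervocalic voicing): no segment meets the environment; /dabureireebabue/ is unchanged.
Rule 3 (pre-rhotic lowering): /u/ is a high vowel immediately before /r/, so it lowers to [o]. /i/ is a high vowel immediately before /r/, so it lowers to [e]. /dabureireebabue/ → daboreereebabue.
Rule 4 (final vowel raising): /e/ is a mid vowel in word-final position, so it raises to [i]. /daboreereebabue/ → daboreereebabui.

daboreereebabui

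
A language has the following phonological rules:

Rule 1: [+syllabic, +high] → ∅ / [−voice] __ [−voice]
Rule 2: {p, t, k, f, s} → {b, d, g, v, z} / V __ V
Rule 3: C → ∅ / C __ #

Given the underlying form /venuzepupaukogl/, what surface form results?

venuzeppaugog

Rule 1 (high vowel syncope): /u/ is a high vowel flanked by voiceless consonants /p/ and /p/, so it deletes. /venuzepupaukogl/ → venuzeppaukogl.
Rule 2 (intervocalic voicing): /k/ is a voiceless obstruent between vowels /u/ and /o/, so it voices to [g]. /venuzeppaukogl/ → venuzeppaugogl.
Rule 3 (final cluster simplification): /l/ is the second consonant of a word-final cluster /gl/, so it deletes. /venuzeppaugogl/ → venuzeppaugog.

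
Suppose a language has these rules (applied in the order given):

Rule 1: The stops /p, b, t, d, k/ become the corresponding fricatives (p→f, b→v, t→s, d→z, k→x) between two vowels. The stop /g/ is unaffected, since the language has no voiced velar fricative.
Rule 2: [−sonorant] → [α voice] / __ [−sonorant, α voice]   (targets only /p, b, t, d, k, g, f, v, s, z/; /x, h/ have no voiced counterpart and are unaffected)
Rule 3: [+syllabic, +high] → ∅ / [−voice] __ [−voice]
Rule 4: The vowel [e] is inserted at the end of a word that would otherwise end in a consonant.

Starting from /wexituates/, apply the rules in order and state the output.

wexsuasese

Rule 1 (intervocalic spirantization): /t/ is a stop between vowels /i/ and /u/, so it spirantizes to the fricative [s]. /t/ is a stop between vowels /a/ and /e/, so it spirantizes to the fricative [s]. /wexituates/ → wexisuases.
Rule 2 (regressive voicing assimilation): no segment meets the environment; /wexisuases/ is unchanged.
Rule 3 (high vowel syncope): /i/ is a high vowel flanked by voiceless consonants /x/ and /s/, so it deletes. /wexisuases/ → wexsuases.
Rule 4 (final e-epenthesis): the form ends in the consonant /s/, so [e] is inserted word-finally. /wexsuases/ → wexsuasese.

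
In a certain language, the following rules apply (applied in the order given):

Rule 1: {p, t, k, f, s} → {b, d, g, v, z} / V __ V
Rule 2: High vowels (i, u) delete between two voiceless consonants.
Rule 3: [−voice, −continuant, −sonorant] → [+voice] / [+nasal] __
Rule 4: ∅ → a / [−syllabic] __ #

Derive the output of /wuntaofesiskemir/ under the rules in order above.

wundaoveziskemira

Rule 1 (intervocalic voicing): /f/ is a voiceless obstruent between vowels /o/ and /e/, so it voices to [v]. /s/ is a voiceless obstruent between vowels /e/ and /i/, so it voices to [z]. /wuntaofesiskemir/ → wuntaoveziskemir.
Rule 2 (high vowel syncope): no segment meets the environment; /wuntaoveziskemir/ is unchanged.
Rule 3 (post-nasal voicing): /t/ is a voiceless stop immediately after the nasal /n/, so it voices to [d]. /wuntaoveziskemir/ → wundaoveziskemir.
Rule 4 (final a-epenthesis): the form ends in the consonant /r/, so [a] is inserted word-finally. /wundaoveziskemir/ → wundaoveziskemira.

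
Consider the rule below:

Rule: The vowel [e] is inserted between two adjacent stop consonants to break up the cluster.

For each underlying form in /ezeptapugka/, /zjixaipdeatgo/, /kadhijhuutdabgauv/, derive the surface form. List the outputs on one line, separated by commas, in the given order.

ezepetapugeka, zjixaipedeatego, kadhijhuutedabegauv

/ezeptapugka/: /p/ and /t/ form a stop–stop cluster, so [e] is inserted between them. /g/ and /k/ form a stop–stop cluster, so [e] is inserted between them. → [ezepetapugeka].
/zjixaipdeatgo/: /p/ and /d/ form a stop–stop cluster, so [e] is inserted between them. /t/ and /g/ form a stop–stop cluster, so [e] is inserted between them. → [zjixaipedeatego].
/kadhijhuutdabgauv/: /t/ and /d/ form a stop–stop cluster, so [e] is inserted between them. /b/ and /g/ form a stop–stop cluster, so [e] is inserted between them. → [kadhijhuutedabegauv].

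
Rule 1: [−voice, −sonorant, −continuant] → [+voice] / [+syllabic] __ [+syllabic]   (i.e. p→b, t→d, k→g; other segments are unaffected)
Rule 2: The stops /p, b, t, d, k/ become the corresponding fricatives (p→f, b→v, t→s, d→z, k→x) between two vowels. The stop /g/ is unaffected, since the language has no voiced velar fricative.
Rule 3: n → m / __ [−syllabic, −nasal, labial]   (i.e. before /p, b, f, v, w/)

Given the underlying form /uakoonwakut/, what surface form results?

Rule 1 (intervocalic voicing): /k/ is a voiceless stop between vowels /a/ and /o/, so it voices to [g]. /k/ is a voiceless stop between vowels /a/ and /u/, so it voices to [g]. /uakoonwakut/ → uagoonwagut.
Rule 2 (intervocalic spirantization): no segment meets the environment; /uagoonwagut/ is unchanged.
Rule 3 (nasal place assimilation): /n/ precedes the labial consonant /w/, so it assimilates in place to [m]. /uagoonwagut/ → uagoomwagut.

uagoomwagut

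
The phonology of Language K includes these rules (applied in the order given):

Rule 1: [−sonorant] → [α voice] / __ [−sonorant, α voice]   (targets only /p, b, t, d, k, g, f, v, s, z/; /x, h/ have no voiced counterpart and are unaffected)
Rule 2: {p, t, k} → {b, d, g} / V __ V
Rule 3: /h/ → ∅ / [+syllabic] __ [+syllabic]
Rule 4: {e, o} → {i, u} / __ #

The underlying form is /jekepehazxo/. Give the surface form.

Rule 1 (regressive voicing assimilation): /z/ precedes the voiceless obstruent /x/, so it devoices to [s] by assimilation. /jekepehazxo/ → jekepehasxo.
Rule 2 (intervocalic voicing): /k/ is a voiceless stop between vowels /e/ and /e/, so it voices to [g]. /p/ is a voiceless stop between vowels /e/ and /e/, so it voices to [b]. /jekepehasxo/ → jegebehasxo.
Rule 3 (intervocalic h-deletion): /h/ occurs between vowels /e/ and /a/, so it deletes. /jegebehasxo/ → jegebeasxo.
Rule 4 (final vowel raising): /o/ is a mid vowel in word-final position, so it raises to [u]. /jegebeasxo/ → jegebeasxu.

jegebeasxu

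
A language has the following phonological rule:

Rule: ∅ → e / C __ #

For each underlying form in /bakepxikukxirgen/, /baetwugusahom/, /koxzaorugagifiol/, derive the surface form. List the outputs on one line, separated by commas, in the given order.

bakepxikukxirgene, baetwugusahome, koxzaorugagifiole

/bakepxikukxirgen/: the form ends in the consonant /n/, so [e] is inserted word-finally. → [bakepxikukxirgene].
/baetwugusahom/: the form ends in the consonant /m/, so [e] is inserted word-finally. → [baetwugusahome].
/koxzaorugagifiol/: the form ends in the consonant /l/, so [e] is inserted word-finally. → [koxzaorugagifiole].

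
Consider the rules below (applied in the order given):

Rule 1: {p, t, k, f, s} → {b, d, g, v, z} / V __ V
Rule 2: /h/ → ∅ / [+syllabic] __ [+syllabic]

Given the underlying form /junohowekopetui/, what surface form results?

junoowegobedui

Rule 1 (intervocalic voicing): /k/ is a voiceless obstruent between vowels /e/ and /o/, so it voices to [g]. /p/ is a voiceless obstruent between vowels /o/ and /e/, so it voices to [b]. /t/ is a voiceless obstruent between vowels /e/ and /u/, so it voices to [d]. /junohowekopetui/ → junohowegobedui.
Rule 2 (intervocalic h-deletion): /h/ occurs between vowels /o/ and /o/, so it deletes. /junohowegobedui/ → junoowegobedui.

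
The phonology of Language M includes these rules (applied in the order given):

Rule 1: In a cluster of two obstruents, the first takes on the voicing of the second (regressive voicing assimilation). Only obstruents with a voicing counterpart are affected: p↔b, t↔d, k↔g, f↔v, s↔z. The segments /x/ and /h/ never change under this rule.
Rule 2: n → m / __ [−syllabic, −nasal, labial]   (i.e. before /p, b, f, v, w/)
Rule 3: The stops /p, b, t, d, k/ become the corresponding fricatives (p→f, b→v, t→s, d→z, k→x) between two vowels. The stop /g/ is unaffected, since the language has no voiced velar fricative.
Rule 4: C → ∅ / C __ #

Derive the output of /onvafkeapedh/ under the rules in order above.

omvafkeafet

Rule 1 (regressive voicing assimilation): /d/ precedes the voiceless obstruent /h/, so it devoices to [t] by assimilation. /onvafkeapedh/ → onvafkeapeth.
Rule 2 (nasal place assimilation): /n/ precedes the labial consonant /v/, so it assimilates in place to [m]. /onvafkeapeth/ → omvafkeapeth.
Rule 3 (intervocalic spirantization): /p/ is a stop between vowels /a/ and /e/, so it spirantizes to the fricative [f]. /omvafkeapeth/ → omvafkeafeth.
Rule 4 (final cluster simplification): /h/ is the second consonant of a word-final cluster /th/, so it deletes. /omvafkeafeth/ → omvafkeafet.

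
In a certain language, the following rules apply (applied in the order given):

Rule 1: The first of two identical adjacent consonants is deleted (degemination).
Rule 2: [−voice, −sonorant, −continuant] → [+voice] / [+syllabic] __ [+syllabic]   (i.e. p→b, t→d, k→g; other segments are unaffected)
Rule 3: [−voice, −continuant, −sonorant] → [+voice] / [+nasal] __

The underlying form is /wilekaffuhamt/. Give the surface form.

wilegafuhamd

Rule 1 (degemination): /ff/ is a geminate; the first /f/ deletes. /wilekaffuhamt/ → wilekafuhamt.
Rule 2 (intervocalic voicing): /k/ is a voiceless stop between vowels /e/ and /a/, so it voices to [g]. /wilekafuhamt/ → wilegafuhamt.
Rule 3 (post-nasal voicing): /t/ is a voiceless stop immediately after the nasal /m/, so it voices to [d]. /wilegafuhamt/ → wilegafuhamd.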